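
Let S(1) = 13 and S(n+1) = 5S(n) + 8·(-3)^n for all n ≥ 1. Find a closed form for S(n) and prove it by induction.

Claim: S(n) = 2·5^n − (-3)^n.

Base case: S(1) = 13, and 2·5^1 − (-3)^1 = 10 + 3 = 13.
Assume S(j) = 2·5^j − (-3)^j for some j ≥ 1.
Then S(j+1) = 5S(j) + 8·(-3)^j = 5·(2·5^j − (-3)^j) + 8·(-3)^j = 2·5^{j+1} − 5·(-3)^j + 8·(-3)^j = 2·5^{j+1} + 3·(-3)^j = 2·5^{j+1} − (-3)^{j+1}.
So the formula holds for j+1, and by induction S(n) = 2·5^n − (-3)^n for all n ≥ 1.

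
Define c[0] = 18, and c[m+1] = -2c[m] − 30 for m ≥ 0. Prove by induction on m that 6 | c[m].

Base case: c[0] = 18 = 6·3, so 6 | c[0].
Assume 6 | c[k], so c[k] = 6t for some integer t.
Then c[k+1] = -2c[k] − 30 = -2·(6t) − 30 = 6(-2t − 5), so 6 | c[k+1].
By induction, 6 | c[m] for all m ≥ 0.

6 | c[m]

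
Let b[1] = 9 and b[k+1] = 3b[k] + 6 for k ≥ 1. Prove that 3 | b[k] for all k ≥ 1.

Base case: b[1] = 9 = 3·3, so 3 | b[1].
Assume 3 | b[r], so b[r] = 3t for some integer t.
Then b[r+1] = 3b[r] + 6 = 3·(3t) + 6 = 3(3t + 2), so 3 | b[r+1].
So the property holds for r+1, and by induction 3 | b[k] for all k ≥ 1.

3 | b[k]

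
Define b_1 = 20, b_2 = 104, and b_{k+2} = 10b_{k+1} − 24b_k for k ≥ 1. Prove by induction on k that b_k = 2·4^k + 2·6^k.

Base cases: b_1 = 20 and 2·4^1 + 2·6^1 = 20; b_2 = 104 and 2·4^2 + 2·6^2 = 104.
Assume b_j = 2·4^j + 2·6^j for all 1 ≤ j ≤ r, where r ≥ 2.
Then b_{r+1} = 10b_r − 24b_{r−1} = 10·(2·4^r + 2·6^r) − 24·(2·4^{r−1} + 2·6^{r−1}) = 2·(10·4 − 24)4^{r−1} + 2·(10·6 − 24)6^{r−1} = 32·4^{r−1} + 72·6^{r−1} = 2·4^{r+1} + 2·6^{r+1}.
By strong induction, b_k = 2·4^k + 2·6^k for all k ≥ 1.

b_k = 2·4^k + 2·6^k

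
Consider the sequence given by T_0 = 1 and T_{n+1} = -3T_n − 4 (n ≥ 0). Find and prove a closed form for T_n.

Claim: T_n = 2·(-3)^n − 1.

Base case: T_0 = 1, and 2·(-3)^0 − 1 = 2 − 1 = 1.
Assume T_r = 2·(-3)^r − 1 for some r ≥ 0.
Then T_{r+1} = -3T_r − 4 = -3·(2·(-3)^r − 1) − 4 = -6·(-3)^r + 3 − 4 = 2·(-3)^{r+1} − 1.
So the formula holds for r+1, and by induction T_n = 2·(-3)^n − 1 for all n ≥ 0.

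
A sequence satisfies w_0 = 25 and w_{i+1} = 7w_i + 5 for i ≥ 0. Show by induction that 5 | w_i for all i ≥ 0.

Base case: w_0 = 25 = 5·5, so 5 | w_0.
Assume 5 | w_k, so w_k = 5t for some integer t.
Then w_{k+1} = 7w_k + 5 = 7·(5t) + 5 = 5(7t + 1), so 5 | w_{k+1}.
This completes the inductive step, so 5 | w_i for all i ≥ 0.

5 | w_i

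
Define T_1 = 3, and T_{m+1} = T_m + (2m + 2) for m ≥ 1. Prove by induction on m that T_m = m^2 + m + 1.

Base case: T_1 = 3, and 1^2 + 1 + 1 = 3.
Assume T_k = k^2 + k + 1.
Then T_{k+1} = T_k + (2k + 2) = (k^2 + k + 1) + (2k + 2) = k^2 + 3k + 3,
and (k+1)^2 + (k+1) + 1 = k^2 + 3k + 3.
This completes the inductive step, so T_m = m^2 + m + 1 for all m ≥ 1.

T_m = m^2 + m + 1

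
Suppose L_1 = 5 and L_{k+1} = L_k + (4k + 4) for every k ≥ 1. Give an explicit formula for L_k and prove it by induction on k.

Claim: L_k = 2k^2 + 2k + 1.

Base case: L_1 = 5, and 2·1^2 + 2·1 + 1 = 5.
Assume L_m = 2m^2 + 2m + 1.
Then L_{m+1} = L_m + (4m + 4) = (2m^2 + 2m + 1) + (4m + 4) = 2m^2 + 6m + 5,
and 2·(m+1)^2 + 2·(m+1) + 1 = 2m^2 + 6m + 5.
Hence L_k = 2k^2 + 2k + 1 for every k ≥ 1, by induction.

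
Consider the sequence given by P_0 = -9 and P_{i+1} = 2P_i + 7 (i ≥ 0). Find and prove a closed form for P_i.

Claim: P_i = -2^{i+1} − 7.

Base case: P_0 = -9, and -2^{0+1} − 7 = -2 − 7 = -9.
Assume P_k = -2^{k+1} − 7 for some k ≥ 0.
Then P_{k+1} = 2P_k + 7 = 2·(-2^{k+1} − 7) + 7 = -2^{k+2} − 14 + 7 = -2^{k+2} − 7.
This completes the inductive step, so P_i = -2^{i+1} − 7 for all i ≥ 0.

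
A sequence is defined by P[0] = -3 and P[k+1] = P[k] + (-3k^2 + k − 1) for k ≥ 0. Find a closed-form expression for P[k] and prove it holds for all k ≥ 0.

Claim: P[k] = -k^3 + 2k^2 − 2k − 3.

Base case: P[0] = -3, and -0^3 + 2·0^2 − 2·0 − 3 = -3.
Assume P[j] = -j^3 + 2j^2 − 2j − 3.
Then P[j+1] = P[j] + (-3j^2 + j − 1) = (-j^3 + 2j^2 − 2j − 3) + (-3j^2 + j − 1) = -j^3 − j^2 − j − 4,
and -(j+1)^3 + 2·(j+1)^2 − 2·(j+1) − 3 = -j^3 − j^2 − j − 4.
This completes the inductive step, so P[k] = -k^3 + 2k^2 − 2k − 3 for all k ≥ 0.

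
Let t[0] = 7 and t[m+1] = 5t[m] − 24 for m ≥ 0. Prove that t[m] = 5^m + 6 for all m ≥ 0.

Base case: t[0] = 7, and 5^0 + 6 = 1 + 6 = 7.
Assume t[r] = 5^r + 6 for some r ≥ 0.
Then t[r+1] = 5t[r] − 24 = 5·(5^r + 6) − 24 = 5^{r+1} + 30 − 24 = 5^{r+1} + 6.
This completes the inductive step, so t[m] = 5^m + 6 for all m ≥ 0.

t[m] = 5^m + 6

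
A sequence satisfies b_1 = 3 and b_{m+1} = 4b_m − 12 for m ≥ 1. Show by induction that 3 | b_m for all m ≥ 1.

Base case: b_1 = 3 = 3·1, so 3 | b_1.
Assume 3 | b_j, so b_j = 3t for some integer t.
Then b_{j+1} = 4b_j − 12 = 4·(3t) − 12 = 3(4t − 4), so 3 | b_{j+1}.
Hence 3 | b_m for every m ≥ 1, by induction.

3 | b_m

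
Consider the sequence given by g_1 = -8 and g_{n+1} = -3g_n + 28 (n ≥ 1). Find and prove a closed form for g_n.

Claim: g_n = 5·(-3)^n + 7.

Base case: g_1 = -8, and 5·(-3)^1 + 7 = -15 + 7 = -8.
Assume g_j = 5·(-3)^j + 7 for some j ≥ 1.
Then g_{j+1} = -3g_j + 28 = -3·(5·(-3)^j + 7) + 28 = -15·(-3)^j − 21 + 28 = 5·(-3)^{j+1} + 7.
Hence g_n = 5·(-3)^n + 7 for every n ≥ 1, by induction.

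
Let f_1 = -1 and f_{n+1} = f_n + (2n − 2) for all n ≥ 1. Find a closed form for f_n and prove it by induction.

Claim: f_n = n^2 − 3n + 1.

Base case: f_1 = -1, and 1^2 − 3·1 + 1 = -1.
Assume f_r = r^2 − 3r + 1.
Then f_{r+1} = f_r + (2r − 2) = (r^2 − 3r + 1) + (2r − 2) = r^2 − r − 1,
and (r+1)^2 − 3·(r+1) + 1 = r^2 − r − 1.
By induction, f_n = n^2 − 3n + 1 for all n ≥ 1.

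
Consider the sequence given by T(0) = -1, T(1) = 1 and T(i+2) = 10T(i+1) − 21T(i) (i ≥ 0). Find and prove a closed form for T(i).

Claim: T(i) = 7^i − 2·3^i.

Base cases: T(0) = -1 and 7^0 − 2·3^0 = -1; T(1) = 1 and 7^1 − 2·3^1 = 1.
Assume T(j) = 7^j − 2·3^j for all 0 ≤ j ≤ r, where r ≥ 1.
Then T(r+1) = 10T(r) − 21T(r−1) = 10·(7^r − 2·3^r) − 21·(7^{r−1} − 2·3^{r−1}) = (10·7 − 21)7^{r−1} − 2·(10·3 − 21)3^{r−1} = 49·7^{r−1} − 18·3^{r−1} = 7^{r+1} − 2·3^{r+1}.
Hence T(i) = 7^i − 2·3^i for every i ≥ 0, by strong induction.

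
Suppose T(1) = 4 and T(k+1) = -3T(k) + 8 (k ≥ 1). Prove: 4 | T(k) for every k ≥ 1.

Base case: T(1) = 4 = 4·1, so 4 | T(1).
Assume 4 | T(r), so T(r) = 4t for some integer t.
Then T(r+1) = -3T(r) + 8 = -3·(4t) + 8 = 4(-3t + 2), so 4 | T(r+1).
By induction, 4 | T(k) for all k ≥ 1.

4 | T(k)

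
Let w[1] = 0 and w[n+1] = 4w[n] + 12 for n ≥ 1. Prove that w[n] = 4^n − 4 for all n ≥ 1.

Base case: w[1] = 0, and 4^1 − 4 = 4 − 4 = 0.
Assume w[m] = 4^m − 4 for some m ≥ 1.
Then w[m+1] = 4w[m] + 12 = 4·(4^m − 4) + 12 = 4^{m+1} − 16 + 12 = 4^{m+1} − 4.
Hence w[n] = 4^n − 4 for every n ≥ 1, by induction.

w[n] = 4^n − 4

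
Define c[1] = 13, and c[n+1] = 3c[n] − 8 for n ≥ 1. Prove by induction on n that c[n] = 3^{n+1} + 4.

Base case: c[1] = 13, and 3^{1+1} + 4 = 9 + 4 = 13.
Assume c[k] = 3^{k+1} + 4 for some k ≥ 1.
Then c[k+1] = 3c[k] − 8 = 3·(3^{k+1} + 4) − 8 = 3^{k+2} + 12 − 8 = 3^{k+2} + 4.
So the formula holds for k+1, and by induction c[n] = 3^{n+1} + 4 for all n ≥ 1.

c[n] = 3^{n+1} + 4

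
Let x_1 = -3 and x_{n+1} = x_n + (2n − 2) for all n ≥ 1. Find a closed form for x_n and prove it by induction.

Claim: x_n = n^2 − 3n − 1.

Base case: x_1 = -3, and 1^2 − 3·1 − 1 = -3.
Assume x_j = j^2 − 3j − 1.
Then x_{j+1} = x_j + (2j − 2) = (j^2 − 3j − 1) + (2j − 2) = j^2 − j − 3,
and (j+1)^2 − 3·(j+1) − 1 = j^2 − j − 3.
This completes the inductive step, so x_n = n^2 − 3n − 1 for all n ≥ 1.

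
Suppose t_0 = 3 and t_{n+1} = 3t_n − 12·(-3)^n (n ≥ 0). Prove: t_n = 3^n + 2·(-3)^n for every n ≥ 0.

Base case: t_0 = 3, and 3^0 + 2·(-3)^0 = 1 + 2 = 3.
Assume t_r = 3^r + 2·(-3)^r for some r ≥ 0.
Then t_{r+1} = 3t_r − 12·(-3)^r = 3·(3^r + 2·(-3)^r) − 12·(-3)^r = 3^{r+1} + 6·(-3)^r − 12·(-3)^r = 3^{r+1} − 6·(-3)^r = 3^{r+1} + 2·(-3)^{r+1}.
This completes the inductive step, so t_n = 3^n + 2·(-3)^n for all n ≥ 0.

t_n = 3^n + 2·(-3)^n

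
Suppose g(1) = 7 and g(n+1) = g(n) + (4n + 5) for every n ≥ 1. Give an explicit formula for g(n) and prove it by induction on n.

Claim: g(n) = 2n^2 + 3n + 2.

Base case: g(1) = 7, and 2·1^2 + 3·1 + 2 = 7.
Assume g(k) = 2k^2 + 3k + 2.
Then g(k+1) = g(k) + (4k + 5) = (2k^2 + 3k + 2) + (4k + 5) = 2k^2 + 7k + 7,
and 2·(k+1)^2 + 3·(k+1) + 2 = 2k^2 + 7k + 7.
Hence g(n) = 2n^2 + 3n + 2 for every n ≥ 1, by induction.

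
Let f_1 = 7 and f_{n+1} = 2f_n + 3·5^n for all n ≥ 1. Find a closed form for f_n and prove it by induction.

Claim: f_n = 2^n + 5^n.

Base case: f_1 = 7, and 2^1 + 5^1 = 2 + 5 = 7.
Assume f_m = 2^m + 5^m for some m ≥ 1.
Then f_{m+1} = 2f_m + 3·5^m = 2·(2^m + 5^m) + 3·5^m = 2^{m+1} + 2·5^m + 3·5^m = 2^{m+1} + 5·5^m = 2^{m+1} + 5^{m+1}.
Hence f_n = 2^n + 5^n for every n ≥ 1, by induction.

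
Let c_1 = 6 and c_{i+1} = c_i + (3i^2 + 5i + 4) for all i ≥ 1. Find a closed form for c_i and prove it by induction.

Claim: c_i = i^3 + i^2 + 2i + 2.

Base case: c_1 = 6, and 1^3 + 1^2 + 2·1 + 2 = 6.
Assume c_r = r^3 + r^2 + 2r + 2.
Then c_{r+1} = c_r + (3r^2 + 5r + 4) = (r^3 + r^2 + 2r + 2) + (3r^2 + 5r + 4) = r^3 + 4r^2 + 7r + 6,
and (r+1)^3 + (r+1)^2 + 2·(r+1) + 2 = r^3 + 4r^2 + 7r + 6.
This completes the inductive step, so c_i = i^3 + i^2 + 2i + 2 for all i ≥ 1.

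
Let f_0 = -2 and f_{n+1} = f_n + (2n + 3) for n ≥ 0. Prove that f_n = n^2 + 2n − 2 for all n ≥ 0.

Base case: f_0 = -2, and 0^2 + 2·0 − 2 = -2.
Assume f_r = r^2 + 2r − 2.
Then f_{r+1} = f_r + (2r + 3) = (r^2 + 2r − 2) + (2r + 3) = r^2 + 4r + 1,
and (r+1)^2 + 2·(r+1) − 2 = r^2 + 4r + 1.
Hence f_n = n^2 + 2n − 2 for every n ≥ 0, by induction.

f_n = n^2 + 2n − 2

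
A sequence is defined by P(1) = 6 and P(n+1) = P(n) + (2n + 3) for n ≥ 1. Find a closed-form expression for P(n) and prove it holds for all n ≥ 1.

Claim: P(n) = n^2 + 2n + 3.

Base case: P(1) = 6, and 1^2 + 2·1 + 3 = 6.
Assume P(m) = m^2 + 2m + 3.
Then P(m+1) = P(m) + (2m + 3) = (m^2 + 2m + 3) + (2m + 3) = m^2 + 4m + 6,
and (m+1)^2 + 2·(m+1) + 3 = m^2 + 4m + 6.
This completes the inductive step, so P(n) = n^2 + 2n + 3 for all n ≥ 1.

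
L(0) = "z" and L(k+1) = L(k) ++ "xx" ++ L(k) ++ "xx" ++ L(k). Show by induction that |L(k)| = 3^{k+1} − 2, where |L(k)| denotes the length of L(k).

Base case: |L(0)| = 1, and 3^{0+1} − 2 = 1.
Assume |L(m)| = 3^{m+1} − 2.
Then |L(m+1)| = 3|L(m)| + 4 = 3(3^{m+1} − 2) + 4 = 3^{m+2} − 6 + 4 = 3^{m+2} − 2.
This completes the inductive step, so |L(k)| = 3^{k+1} − 2 for all k ≥ 0.

|L(k)| = 3^{k+1} − 2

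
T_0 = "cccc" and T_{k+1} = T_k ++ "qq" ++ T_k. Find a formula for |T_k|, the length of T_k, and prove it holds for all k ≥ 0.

Claim: |T_k| = 6·2^k − 2.

Base case: |T_0| = 4, and 6·2^0 − 2 = 4.
Assume |T_j| = 6·2^j − 2.
Then |T_{j+1}| = |T_j| + 2 + |T_j| = 2|T_j| + 2 = 2(6·2^j − 2) + 2 = 6·2^{j+1} − 4 + 2 = 6·2^{j+1} − 2.
Hence |T_k| = 6·2^k − 2 for every k ≥ 0, by induction.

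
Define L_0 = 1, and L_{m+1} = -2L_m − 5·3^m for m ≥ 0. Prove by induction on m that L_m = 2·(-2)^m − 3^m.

Base case: L_0 = 1, and 2·(-2)^0 − 3^0 = 2 − 1 = 1.
Assume L_j = 2·(-2)^j − 3^j for some j ≥ 0.
Then L_{j+1} = -2L_j − 5·3^j = -2·(2·(-2)^j − 3^j) − 5·3^j = 2·(-2)^{j+1} + 2·3^j − 5·3^j = 2·(-2)^{j+1} − 3·3^j = 2·(-2)^{j+1} − 3^{j+1}.
Hence L_m = 2·(-2)^m − 3^m for every m ≥ 0, by induction.

L_m = 2·(-2)^m − 3^m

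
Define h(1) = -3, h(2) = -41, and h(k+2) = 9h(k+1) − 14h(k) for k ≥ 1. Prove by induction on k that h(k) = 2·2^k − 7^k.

Base cases: h(1) = -3 and 2·2^1 − 7^1 = -3; h(2) = -41 and 2·2^2 − 7^2 = -41.
Assume h(j) = 2·2^j − 7^j for all 1 ≤ j ≤ m, where m ≥ 2.
Then h(m+1) = 9h(m) − 14h(m−1) = 9·(2·2^m − 7^m) − 14·(2·2^{m−1} − 7^{m−1}) = 2·(9·2 − 14)2^{m−1} − (9·7 − 14)7^{m−1} = 8·2^{m−1} − 49·7^{m−1} = 2·2^{m+1} − 7^{m+1}.
By strong induction, h(k) = 2·2^k − 7^k for all k ≥ 1.

h(k) = 2·2^k − 7^k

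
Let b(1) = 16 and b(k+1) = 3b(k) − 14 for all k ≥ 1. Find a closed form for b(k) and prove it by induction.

Claim: b(k) = 3^{k+1} + 7.

Base case: b(1) = 16, and 3^{1+1} + 7 = 9 + 7 = 16.
Assume b(m) = 3^{m+1} + 7 for some m ≥ 1.
Then b(m+1) = 3b(m) − 14 = 3·(3^{m+1} + 7) − 14 = 3^{m+2} + 21 − 14 = 3^{m+2} + 7.
This completes the inductive step, so b(k) = 3^{k+1} + 7 for all k ≥ 1.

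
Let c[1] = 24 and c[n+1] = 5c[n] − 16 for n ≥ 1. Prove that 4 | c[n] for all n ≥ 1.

Base case: c[1] = 24 = 4·6, so 4 | c[1].
Assume 4 | c[j], so c[j] = 4t for some integer t.
Then c[j+1] = 5c[j] − 16 = 5·(4t) − 16 = 4(5t − 4), so 4 | c[j+1].
This completes the inductive step, so 4 | c[n] for all n ≥ 1.

4 | c[n]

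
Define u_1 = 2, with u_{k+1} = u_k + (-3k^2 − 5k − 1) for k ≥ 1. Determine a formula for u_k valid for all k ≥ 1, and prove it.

Claim: u_k = -k^3 − k^2 + k + 3.

Base case: u_1 = 2, and -1^3 − 1^2 + 1 + 3 = 2.
Assume u_r = -r^3 − r^2 + r + 3.
Then u_{r+1} = u_r + (-3r^2 − 5r − 1) = (-r^3 − r^2 + r + 3) + (-3r^2 − 5r − 1) = -r^3 − 4r^2 − 4r + 2,
and -(r+1)^3 − (r+1)^2 + (r+1) + 3 = -r^3 − 4r^2 − 4r + 2.
By induction, u_k = -k^3 − k^2 + k + 3 for all k ≥ 1.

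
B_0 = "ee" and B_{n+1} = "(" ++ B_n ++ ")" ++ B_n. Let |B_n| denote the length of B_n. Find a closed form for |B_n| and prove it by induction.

Claim: |B_n| = 2^{n+2} − 2.

Base case: |B_0| = 2, and 2^{0+2} − 2 = 2.
Assume |B_r| = 2^{r+2} − 2.
Then |B_{r+1}| = 1 + |B_r| + 1 + |B_r| = 2|B_r| + 2 = 2(2^{r+2} − 2) + 2 = 2^{r+3} − 4 + 2 = 2^{r+3} − 2.
Hence |B_n| = 2^{n+2} − 2 for every n ≥ 0, by induction.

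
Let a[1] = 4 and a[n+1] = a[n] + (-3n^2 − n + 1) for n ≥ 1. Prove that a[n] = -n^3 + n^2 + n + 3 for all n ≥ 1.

Base case: a[1] = 4, and -1^3 + 1^2 + 1 + 3 = 4.
Assume a[k] = -k^3 + k^2 + k + 3.
Then a[k+1] = a[k] + (-3k^2 − k + 1) = (-k^3 + k^2 + k + 3) + (-3k^2 − k + 1) = -k^3 − 2k^2 + 4,
and -(k+1)^3 + (k+1)^2 + (k+1) + 3 = -k^3 − 2k^2 + 4.
This completes the inductive step, so a[n] = -n^3 + n^2 + n + 3 for all n ≥ 1.

a[n] = -n^3 + n^2 + n + 3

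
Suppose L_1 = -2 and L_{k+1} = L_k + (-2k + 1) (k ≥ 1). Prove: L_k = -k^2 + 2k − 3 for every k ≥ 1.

Base case: L_1 = -2, and -1^2 + 2·1 − 3 = -2.
Assume L_r = -r^2 + 2r − 3.
Then L_{r+1} = L_r + (-2r + 1) = (-r^2 + 2r − 3) + (-2r + 1) = -r^2 − 2,
and -(r+1)^2 + 2·(r+1) − 3 = -r^2 − 2.
This completes the inductive step, so L_k = -k^2 + 2k − 3 for all k ≥ 1.

L_k = -k^2 + 2k − 3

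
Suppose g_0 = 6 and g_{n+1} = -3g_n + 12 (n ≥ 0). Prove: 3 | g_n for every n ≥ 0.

Base case: g_0 = 6 = 3·2, so 3 | g_0.
Assume 3 | g_r, so g_r = 3t for some integer t.
Then g_{r+1} = -3g_r + 12 = -3·(3t) + 12 = 3(-3t + 4), so 3 | g_{r+1}.
By induction, 3 | g_n for all n ≥ 0.

3 | g_n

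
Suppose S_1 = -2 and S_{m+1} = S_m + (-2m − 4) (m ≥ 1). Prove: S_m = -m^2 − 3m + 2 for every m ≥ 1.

Base case: S_1 = -2, and -1^2 − 3·1 + 2 = -2.
Assume S_r = -r^2 − 3r + 2.
Then S_{r+1} = S_r + (-2r − 4) = (-r^2 − 3r + 2) + (-2r − 4) = -r^2 − 5r − 2,
and -(r+1)^2 − 3·(r+1) + 2 = -r^2 − 5r − 2.
Hence S_m = -m^2 − 3m + 2 for every m ≥ 1, by induction.

S_m = -m^2 − 3m + 2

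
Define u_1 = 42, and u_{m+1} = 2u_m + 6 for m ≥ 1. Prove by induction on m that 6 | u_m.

Base case: u_1 = 42 = 6·7, so 6 | u_1.
Assume 6 | u_r, so u_r = 6t for some integer t.
Then u_{r+1} = 2u_r + 6 = 2·(6t) + 6 = 6(2t + 1), so 6 | u_{r+1}.
This completes the inductive step, so 6 | u_m for all m ≥ 1.

6 | u_m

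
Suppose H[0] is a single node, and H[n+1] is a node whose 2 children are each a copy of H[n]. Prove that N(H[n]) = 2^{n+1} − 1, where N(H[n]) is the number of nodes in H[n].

Base case: N(H[0]) = 1, and 2^{0+1} − 1 = 1.
Assume N(H[r]) = 2^{r+1} − 1.
Then N(H[r+1]) = 1 + 2N(H[r]) = 1 + 2(2^{r+1} − 1) = 2^{r+2} − 2 + 1 = 2^{r+2} − 1.
By induction, N(H[n]) = 2^{n+1} − 1 for all n ≥ 0.

N(H[n]) = 2^{n+1} − 1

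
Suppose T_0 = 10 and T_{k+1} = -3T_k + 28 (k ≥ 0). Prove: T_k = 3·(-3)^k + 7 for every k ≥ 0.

Base case: T_0 = 10, and 3·(-3)^0 + 7 = 3 + 7 = 10.
Assume T_j = 3·(-3)^j + 7 for some j ≥ 0.
Then T_{j+1} = -3T_j + 28 = -3·(3·(-3)^j + 7) + 28 = -9·(-3)^j − 21 + 28 = 3·(-3)^{j+1} + 7.
Hence T_k = 3·(-3)^k + 7 for every k ≥ 0, by induction.

T_k = 3·(-3)^k + 7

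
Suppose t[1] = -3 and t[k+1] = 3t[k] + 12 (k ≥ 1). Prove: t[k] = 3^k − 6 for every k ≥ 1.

Base case: t[1] = -3, and 3^1 − 6 = 3 − 6 = -3.
Assume t[r] = 3^r − 6 for some r ≥ 1.
Then t[r+1] = 3t[r] + 12 = 3·(3^r − 6) + 12 = 3^{r+1} − 18 + 12 = 3^{r+1} − 6.
So the formula holds for r+1, and by induction t[k] = 3^k − 6 for all k ≥ 1.

t[k] = 3^k − 6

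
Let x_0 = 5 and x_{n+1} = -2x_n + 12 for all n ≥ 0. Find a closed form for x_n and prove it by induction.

Claim: x_n = (-2)^n + 4.

Base case: x_0 = 5, and (-2)^0 + 4 = 1 + 4 = 5.
Assume x_r = (-2)^r + 4 for some r ≥ 0.
Then x_{r+1} = -2x_r + 12 = -2·((-2)^r + 4) + 12 = -2·(-2)^r − 8 + 12 = (-2)^{r+1} + 4.
This completes the inductive step, so x_n = (-2)^n + 4 for all n ≥ 0.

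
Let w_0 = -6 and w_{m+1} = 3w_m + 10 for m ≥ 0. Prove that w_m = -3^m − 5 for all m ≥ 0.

Base case: w_0 = -6, and -3^0 − 5 = -1 − 5 = -6.
Assume w_j = -3^j − 5 for some j ≥ 0.
Then w_{j+1} = 3w_j + 10 = 3·(-3^j − 5) + 10 = -3^{j+1} − 15 + 10 = -3^{j+1} − 5.
Hence w_m = -3^m − 5 for every m ≥ 0, by induction.

w_m = -3^m − 5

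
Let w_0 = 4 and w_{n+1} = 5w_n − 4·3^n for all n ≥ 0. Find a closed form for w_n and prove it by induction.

Claim: w_n = 2·5^n + 2·3^n.

Base case: w_0 = 4, and 2·5^0 + 2·3^0 = 2 + 2 = 4.
Assume w_k = 2·5^k + 2·3^k for some k ≥ 0.
Then w_{k+1} = 5w_k − 4·3^k = 5·(2·5^k + 2·3^k) − 4·3^k = 2·5^{k+1} + 10·3^k − 4·3^k = 2·5^{k+1} + 6·3^k = 2·5^{k+1} + 2·3^{k+1}.
This completes the inductive step, so w_n = 2·5^n + 2·3^n for all n ≥ 0.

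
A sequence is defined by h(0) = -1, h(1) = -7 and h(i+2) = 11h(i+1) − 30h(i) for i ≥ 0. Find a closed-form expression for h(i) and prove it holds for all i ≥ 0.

Claim: h(i) = 5^i − 2·6^i.

Base cases: h(0) = -1 and 5^0 − 2·6^0 = -1; h(1) = -7 and 5^1 − 2·6^1 = -7.
Assume h(j) = 5^j − 2·6^j for all 0 ≤ j ≤ r, where r ≥ 1.
Then h(r+1) = 11h(r) − 30h(r−1) = 11·(5^r − 2·6^r) − 30·(5^{r−1} − 2·6^{r−1}) = (11·5 − 30)5^{r−1} − 2·(11·6 − 30)6^{r−1} = 25·5^{r−1} − 72·6^{r−1} = 5^{r+1} − 2·6^{r+1}.
This completes the inductive step, so h(i) = 5^i − 2·6^i for all i ≥ 0.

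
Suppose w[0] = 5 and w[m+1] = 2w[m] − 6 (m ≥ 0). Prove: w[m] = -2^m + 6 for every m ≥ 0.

Base case: w[0] = 5, and -2^0 + 6 = -1 + 6 = 5.
Assume w[j] = -2^j + 6 for some j ≥ 0.
Then w[j+1] = 2w[j] − 6 = 2·(-2^j + 6) − 6 = -2^{j+1} + 12 − 6 = -2^{j+1} + 6.
So the formula holds for j+1, and by induction w[m] = -2^m + 6 for all m ≥ 0.

w[m] = -2^m + 6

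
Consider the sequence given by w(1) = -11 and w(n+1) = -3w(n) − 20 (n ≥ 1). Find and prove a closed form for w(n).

Claim: w(n) = 2·(-3)^n − 5.

Base case: w(1) = -11, and 2·(-3)^1 − 5 = -6 − 5 = -11.
Assume w(k) = 2·(-3)^k − 5 for some k ≥ 1.
Then w(k+1) = -3w(k) − 20 = -3·(2·(-3)^k − 5) − 20 = -6·(-3)^k + 15 − 20 = 2·(-3)^{k+1} − 5.
Hence w(n) = 2·(-3)^n − 5 for every n ≥ 1, by induction.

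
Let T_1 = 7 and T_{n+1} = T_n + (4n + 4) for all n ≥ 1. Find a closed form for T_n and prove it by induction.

Claim: T_n = 2n^2 + 2n + 3.

Base case: T_1 = 7, and 2·1^2 + 2·1 + 3 = 7.
Assume T_m = 2m^2 + 2m + 3.
Then T_{m+1} = T_m + (4m + 4) = (2m^2 + 2m + 3) + (4m + 4) = 2m^2 + 6m + 7,
and 2·(m+1)^2 + 2·(m+1) + 3 = 2m^2 + 6m + 7.
This completes the inductive step, so T_n = 2n^2 + 2n + 3 for all n ≥ 1.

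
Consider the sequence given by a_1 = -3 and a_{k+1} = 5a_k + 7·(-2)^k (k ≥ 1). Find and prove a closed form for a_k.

Claim: a_k = -5^k − (-2)^k.

Base case: a_1 = -3, and -5^1 − (-2)^1 = -5 + 2 = -3.
Assume a_r = -5^r − (-2)^r for some r ≥ 1.
Then a_{r+1} = 5a_r + 7·(-2)^r = 5·(-5^r − (-2)^r) + 7·(-2)^r = -5^{r+1} − 5·(-2)^r + 7·(-2)^r = -5^{r+1} + 2·(-2)^r = -5^{r+1} − (-2)^{r+1}.
This completes the inductive step, so a_k = -5^k − (-2)^k for all k ≥ 1.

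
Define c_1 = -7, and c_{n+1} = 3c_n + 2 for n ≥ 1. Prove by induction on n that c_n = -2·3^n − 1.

Base case: c_1 = -7, and -2·3^1 − 1 = -6 − 1 = -7.
Assume c_m = -2·3^m − 1 for some m ≥ 1.
Then c_{m+1} = 3c_m + 2 = 3·(-2·3^m − 1) + 2 = -6·3^m − 3 + 2 = -2·3^{m+1} − 1.
Hence c_n = -2·3^n − 1 for every n ≥ 1, by induction.

c_n = -2·3^n − 1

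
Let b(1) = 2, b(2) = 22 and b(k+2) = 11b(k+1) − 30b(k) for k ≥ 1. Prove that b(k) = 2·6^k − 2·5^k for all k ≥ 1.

Base cases: b(1) = 2 and 2·6^1 − 2·5^1 = 2; b(2) = 22 and 2·6^2 − 2·5^2 = 22.
Assume b(j) = 2·6^j − 2·5^j for all 1 ≤ j ≤ r, where r ≥ 2.
Then b(r+1) = 11b(r) − 30b(r−1) = 11·(2·6^r − 2·5^r) − 30·(2·6^{r−1} − 2·5^{r−1}) = 2·(11·6 − 30)6^{r−1} − 2·(11·5 − 30)5^{r−1} = 72·6^{r−1} − 50·5^{r−1} = 2·6^{r+1} − 2·5^{r+1}.
So the formula holds for r+1, and by strong induction b(k) = 2·6^k − 2·5^k for all k ≥ 1.

b(k) = 2·6^k − 2·5^k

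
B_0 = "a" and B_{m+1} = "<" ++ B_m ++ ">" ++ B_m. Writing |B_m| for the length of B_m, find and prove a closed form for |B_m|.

Claim: |B_m| = 3·2^m − 2.

Base case: |B_0| = 1, and 3·2^0 − 2 = 1.
Assume |B_j| = 3·2^j − 2.
Then |B_{j+1}| = 1 + |B_j| + 1 + |B_j| = 2|B_j| + 2 = 2(3·2^j − 2) + 2 = 3·2^{j+1} − 4 + 2 = 3·2^{j+1} − 2.
By induction, |B_m| = 3·2^m − 2 for all m ≥ 0.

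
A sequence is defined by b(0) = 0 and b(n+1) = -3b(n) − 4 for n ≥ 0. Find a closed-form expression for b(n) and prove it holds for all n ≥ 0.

Claim: b(n) = (-3)^n − 1.

Base case: b(0) = 0, and (-3)^0 − 1 = 1 − 1 = 0.
Assume b(j) = (-3)^j − 1 for some j ≥ 0.
Then b(j+1) = -3b(j) − 4 = -3·((-3)^j − 1) − 4 = -3·(-3)^j + 3 − 4 = (-3)^{j+1} − 1.
This completes the inductive step, so b(n) = (-3)^n − 1 for all n ≥ 0.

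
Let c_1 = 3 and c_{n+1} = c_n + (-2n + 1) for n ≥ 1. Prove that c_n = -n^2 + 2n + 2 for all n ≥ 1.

Base case: c_1 = 3, and -1^2 + 2·1 + 2 = 3.
Assume c_j = -j^2 + 2j + 2.
Then c_{j+1} = c_j + (-2j + 1) = (-j^2 + 2j + 2) + (-2j + 1) = -j^2 + 3,
and -(j+1)^2 + 2·(j+1) + 2 = -j^2 + 3.
Hence c_n = -n^2 + 2n + 2 for every n ≥ 1, by induction.

c_n = -n^2 + 2n + 2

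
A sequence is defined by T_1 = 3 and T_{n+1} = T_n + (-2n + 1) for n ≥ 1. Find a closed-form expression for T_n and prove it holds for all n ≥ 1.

Claim: T_n = -n^2 + 2n + 2.

Base case: T_1 = 3, and -1^2 + 2·1 + 2 = 3.
Assume T_r = -r^2 + 2r + 2.
Then T_{r+1} = T_r + (-2r + 1) = (-r^2 + 2r + 2) + (-2r + 1) = -r^2 + 3,
and -(r+1)^2 + 2·(r+1) + 2 = -r^2 + 3.
This completes the inductive step, so T_n = -n^2 + 2n + 2 for all n ≥ 1.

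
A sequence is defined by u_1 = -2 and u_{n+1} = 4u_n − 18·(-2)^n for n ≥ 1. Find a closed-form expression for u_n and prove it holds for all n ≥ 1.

Claim: u_n = 4^n + 3·(-2)^n.

Base case: u_1 = -2, and 4^1 + 3·(-2)^1 = 4 − 6 = -2.
Assume u_m = 4^m + 3·(-2)^m for some m ≥ 1.
Then u_{m+1} = 4u_m − 18·(-2)^m = 4·(4^m + 3·(-2)^m) − 18·(-2)^m = 4^{m+1} + 12·(-2)^m − 18·(-2)^m = 4^{m+1} − 6·(-2)^m = 4^{m+1} + 3·(-2)^{m+1}.
This completes the inductive step, so u_n = 4^n + 3·(-2)^n for all n ≥ 1.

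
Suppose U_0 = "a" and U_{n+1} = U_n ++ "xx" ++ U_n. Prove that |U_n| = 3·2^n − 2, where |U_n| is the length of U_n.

Base case: |U_0| = 1, and 3·2^0 − 2 = 1.
Assume |U_k| = 3·2^k − 2.
Then |U_{k+1}| = |U_k| + 2 + |U_k| = 2|U_k| + 2 = 2(3·2^k − 2) + 2 = 3·2^{k+1} − 4 + 2 = 3·2^{k+1} − 2.
This completes the inductive step, so |U_n| = 3·2^n − 2 for all n ≥ 0.

|U_n| = 3·2^n − 2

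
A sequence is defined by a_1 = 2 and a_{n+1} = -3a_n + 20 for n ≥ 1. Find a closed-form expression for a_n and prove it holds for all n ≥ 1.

Claim: a_n = (-3)^n + 5.

Base case: a_1 = 2, and (-3)^1 + 5 = -3 + 5 = 2.
Assume a_m = (-3)^m + 5 for some m ≥ 1.
Then a_{m+1} = -3a_m + 20 = -3·((-3)^m + 5) + 20 = -3·(-3)^m − 15 + 20 = (-3)^{m+1} + 5.
So the formula holds for m+1, and by induction a_n = (-3)^n + 5 for all n ≥ 1.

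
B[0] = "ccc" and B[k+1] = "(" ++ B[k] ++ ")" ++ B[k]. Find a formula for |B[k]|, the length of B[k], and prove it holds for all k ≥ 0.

Claim: |B[k]| = 5·2^k − 2.

Base case: |B[0]| = 3, and 5·2^0 − 2 = 3.
Assume |B[m]| = 5·2^m − 2.
Then |B[m+1]| = 1 + |B[m]| + 1 + |B[m]| = 2|B[m]| + 2 = 2(5·2^m − 2) + 2 = 5·2^{m+1} − 4 + 2 = 5·2^{m+1} − 2.
So the formula holds for m+1, and by induction |B[k]| = 5·2^k − 2 for all k ≥ 0.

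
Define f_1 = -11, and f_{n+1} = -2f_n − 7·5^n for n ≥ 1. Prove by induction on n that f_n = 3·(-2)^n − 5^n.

Base case: f_1 = -11, and 3·(-2)^1 − 5^1 = -6 − 5 = -11.
Assume f_r = 3·(-2)^r − 5^r for some r ≥ 1.
Then f_{r+1} = -2f_r − 7·5^r = -2·(3·(-2)^r − 5^r) − 7·5^r = 3·(-2)^{r+1} + 2·5^r − 7·5^r = 3·(-2)^{r+1} − 5·5^r = 3·(-2)^{r+1} − 5^{r+1}.
Hence f_n = 3·(-2)^n − 5^n for every n ≥ 1, by induction.

f_n = 3·(-2)^n − 5^n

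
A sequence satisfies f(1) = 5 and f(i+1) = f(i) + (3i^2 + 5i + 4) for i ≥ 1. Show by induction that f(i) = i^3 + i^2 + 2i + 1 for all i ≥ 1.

Base case: f(1) = 5, and 1^3 + 1^2 + 2·1 + 1 = 5.
Assume f(j) = j^3 + j^2 + 2j + 1.
Then f(j+1) = f(j) + (3j^2 + 5j + 4) = (j^3 + j^2 + 2j + 1) + (3j^2 + 5j + 4) = j^3 + 4j^2 + 7j + 5,
and (j+1)^3 + (j+1)^2 + 2·(j+1) + 1 = j^3 + 4j^2 + 7j + 5.
By induction, f(i) = i^3 + i^2 + 2i + 1 for all i ≥ 1.

f(i) = i^3 + i^2 + 2i + 1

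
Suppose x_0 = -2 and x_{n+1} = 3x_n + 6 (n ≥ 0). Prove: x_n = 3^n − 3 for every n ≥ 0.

Base case: x_0 = -2, and 3^0 − 3 = 1 − 3 = -2.
Assume x_j = 3^j − 3 for some j ≥ 0.
Then x_{j+1} = 3x_j + 6 = 3·(3^j − 3) + 6 = 3^{j+1} − 9 + 6 = 3^{j+1} − 3.
By induction, x_n = 3^n − 3 for all n ≥ 0.

x_n = 3^n − 3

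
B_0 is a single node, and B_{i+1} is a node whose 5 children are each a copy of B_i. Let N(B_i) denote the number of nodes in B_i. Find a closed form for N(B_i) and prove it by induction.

Claim: N(B_i) = (5^{i+1} − 1)/4.

Base case: N(B_0) = 1, and (5^{0+1} − 1)/4 = 1.
Assume N(B_m) = (5^{m+1} − 1)/4.
Then N(B_{m+1}) = 1 + 5N(B_m) = 1 + 5·(5^{m+1} − 1)/4 = 1 + (5^{m+2} − 5)/4 = (4 + 5^{m+2} − 5)/4 = (5^{m+2} − 1)/4.
This completes the inductive step, so N(B_i) = (5^{i+1} − 1)/4 for all i ≥ 0.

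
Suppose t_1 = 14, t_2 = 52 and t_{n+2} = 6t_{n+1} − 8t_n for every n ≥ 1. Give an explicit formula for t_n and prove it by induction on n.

Claim: t_n = 3·4^n + 2^n.

Base cases: t_1 = 14 and 3·4^1 + 2^1 = 14; t_2 = 52 and 3·4^2 + 2^2 = 52.
Assume t_j = 3·4^j + 2^j for all 1 ≤ j ≤ r, where r ≥ 2.
Then t_{r+1} = 6t_r − 8t_{r−1} = 6·(3·4^r + 2^r) − 8·(3·4^{r−1} + 2^{r−1}) = 3·(6·4 − 8)4^{r−1} + (6·2 − 8)2^{r−1} = 48·4^{r−1} + 4·2^{r−1} = 3·4^{r+1} + 2^{r+1}.
By strong induction, t_n = 3·4^n + 2^n for all n ≥ 1.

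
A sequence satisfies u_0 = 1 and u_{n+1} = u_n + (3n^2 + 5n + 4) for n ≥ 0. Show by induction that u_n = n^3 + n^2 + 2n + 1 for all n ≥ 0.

Base case: u_0 = 1, and 0^3 + 0^2 + 2·0 + 1 = 1.
Assume u_k = k^3 + k^2 + 2k + 1.
Then u_{k+1} = u_k + (3k^2 + 5k + 4) = (k^3 + k^2 + 2k + 1) + (3k^2 + 5k + 4) = k^3 + 4k^2 + 7k + 5,
and (k+1)^3 + (k+1)^2 + 2·(k+1) + 1 = k^3 + 4k^2 + 7k + 5.
Hence u_n = n^3 + n^2 + 2n + 1 for every n ≥ 0, by induction.

u_n = n^3 + n^2 + 2n + 1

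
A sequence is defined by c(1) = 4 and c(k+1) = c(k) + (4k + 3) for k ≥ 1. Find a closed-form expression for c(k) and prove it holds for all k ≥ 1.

Claim: c(k) = 2k^2 + k + 1.

Base case: c(1) = 4, and 2·1^2 + 1 + 1 = 4.
Assume c(j) = 2j^2 + j + 1.
Then c(j+1) = c(j) + (4j + 3) = (2j^2 + j + 1) + (4j + 3) = 2j^2 + 5j + 4,
and 2·(j+1)^2 + (j+1) + 1 = 2j^2 + 5j + 4.
This completes the inductive step, so c(k) = 2k^2 + k + 1 for all k ≥ 1.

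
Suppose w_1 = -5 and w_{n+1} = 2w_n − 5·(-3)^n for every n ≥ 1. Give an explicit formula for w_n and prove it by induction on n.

Claim: w_n = -2^n + (-3)^n.

Base case: w_1 = -5, and -2^1 + (-3)^1 = -2 − 3 = -5.
Assume w_k = -2^k + (-3)^k for some k ≥ 1.
Then w_{k+1} = 2w_k − 5·(-3)^k = 2·(-2^k + (-3)^k) − 5·(-3)^k = -2^{k+1} + 2·(-3)^k − 5·(-3)^k = -2^{k+1} − 3·(-3)^k = -2^{k+1} + (-3)^{k+1}.
This completes the inductive step, so w_n = -2^n + (-3)^n for all n ≥ 1.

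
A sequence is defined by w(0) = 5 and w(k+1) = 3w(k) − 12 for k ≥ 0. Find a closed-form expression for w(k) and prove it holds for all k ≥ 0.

Claim: w(k) = -3^k + 6.

Base case: w(0) = 5, and -3^0 + 6 = -1 + 6 = 5.
Assume w(j) = -3^j + 6 for some j ≥ 0.
Then w(j+1) = 3w(j) − 12 = 3·(-3^j + 6) − 12 = -3^{j+1} + 18 − 12 = -3^{j+1} + 6.
By induction, w(k) = -3^k + 6 for all k ≥ 0.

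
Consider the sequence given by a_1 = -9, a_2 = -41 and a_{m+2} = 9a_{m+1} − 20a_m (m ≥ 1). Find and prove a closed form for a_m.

Claim: a_m = -4^m − 5^m.

Base cases: a_1 = -9 and -4^1 − 5^1 = -9; a_2 = -41 and -4^2 − 5^2 = -41.
Assume a_j = -4^j − 5^j for all 1 ≤ j ≤ r, where r ≥ 2.
Then a_{r+1} = 9a_r − 20a_{r−1} = 9·(-4^r − 5^r) − 20·(-4^{r−1} − 5^{r−1}) = -(9·4 − 20)4^{r−1} − (9·5 − 20)5^{r−1} = -16·4^{r−1} − 25·5^{r−1} = -4^{r+1} − 5^{r+1}.
Hence a_m = -4^m − 5^m for every m ≥ 1, by strong induction.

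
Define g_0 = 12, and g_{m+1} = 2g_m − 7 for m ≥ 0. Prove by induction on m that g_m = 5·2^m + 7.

Base case: g_0 = 12, and 5·2^0 + 7 = 5 + 7 = 12.
Assume g_k = 5·2^k + 7 for some k ≥ 0.
Then g_{k+1} = 2g_k − 7 = 2·(5·2^k + 7) − 7 = 10·2^k + 14 − 7 = 5·2^{k+1} + 7.
By induction, g_m = 5·2^m + 7 for all m ≥ 0.

g_m = 5·2^m + 7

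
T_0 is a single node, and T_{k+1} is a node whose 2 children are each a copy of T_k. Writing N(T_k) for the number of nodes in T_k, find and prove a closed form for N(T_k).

Claim: N(T_k) = 2^{k+1} − 1.

Base case: N(T_0) = 1, and 2^{0+1} − 1 = 1.
Assume N(T_m) = 2^{m+1} − 1.
Then N(T_{m+1}) = 1 + 2N(T_m) = 1 + 2(2^{m+1} − 1) = 2^{m+2} − 2 + 1 = 2^{m+2} − 1.
By induction, N(T_k) = 2^{k+1} − 1 for all k ≥ 0.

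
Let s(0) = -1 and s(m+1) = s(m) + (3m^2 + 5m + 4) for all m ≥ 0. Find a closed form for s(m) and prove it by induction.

Claim: s(m) = m^3 + m^2 + 2m − 1.

Base case: s(0) = -1, and 0^3 + 0^2 + 2·0 − 1 = -1.
Assume s(r) = r^3 + r^2 + 2r − 1.
Then s(r+1) = s(r) + (3r^2 + 5r + 4) = (r^3 + r^2 + 2r − 1) + (3r^2 + 5r + 4) = r^3 + 4r^2 + 7r + 3,
and (r+1)^3 + (r+1)^2 + 2·(r+1) − 1 = r^3 + 4r^2 + 7r + 3.
By induction, s(m) = m^3 + m^2 + 2m − 1 for all m ≥ 0.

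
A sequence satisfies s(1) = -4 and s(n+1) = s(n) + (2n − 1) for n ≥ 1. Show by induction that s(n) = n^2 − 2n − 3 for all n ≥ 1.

Base case: s(1) = -4, and 1^2 − 2·1 − 3 = -4.
Assume s(k) = k^2 − 2k − 3.
Then s(k+1) = s(k) + (2k − 1) = (k^2 − 2k − 3) + (2k − 1) = k^2 − 4,
and (k+1)^2 − 2·(k+1) − 3 = k^2 − 4.
This completes the inductive step, so s(n) = n^2 − 2n − 3 for all n ≥ 1.

s(n) = n^2 − 2n − 3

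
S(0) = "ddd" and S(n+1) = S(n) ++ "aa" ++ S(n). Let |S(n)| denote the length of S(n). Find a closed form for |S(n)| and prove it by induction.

Claim: |S(n)| = 5·2^n − 2.

Base case: |S(0)| = 3, and 5·2^0 − 2 = 3.
Assume |S(r)| = 5·2^r − 2.
Then |S(r+1)| = |S(r)| + 2 + |S(r)| = 2|S(r)| + 2 = 2(5·2^r − 2) + 2 = 5·2^{r+1} − 4 + 2 = 5·2^{r+1} − 2.
Hence |S(n)| = 5·2^n − 2 for every n ≥ 0, by induction.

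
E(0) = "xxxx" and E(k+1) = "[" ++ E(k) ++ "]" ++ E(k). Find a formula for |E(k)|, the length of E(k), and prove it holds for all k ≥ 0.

Claim: |E(k)| = 6·2^k − 2.

Base case: |E(0)| = 4, and 6·2^0 − 2 = 4.
Assume |E(r)| = 6·2^r − 2.
Then |E(r+1)| = 1 + |E(r)| + 1 + |E(r)| = 2|E(r)| + 2 = 2(6·2^r − 2) + 2 = 6·2^{r+1} − 4 + 2 = 6·2^{r+1} − 2.
So the formula holds for r+1, and by induction |E(k)| = 6·2^k − 2 for all k ≥ 0.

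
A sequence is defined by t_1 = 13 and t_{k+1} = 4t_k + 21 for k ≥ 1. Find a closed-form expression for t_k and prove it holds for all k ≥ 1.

Claim: t_k = 5·4^k − 7.

Base case: t_1 = 13, and 5·4^1 − 7 = 20 − 7 = 13.
Assume t_m = 5·4^m − 7 for some m ≥ 1.
Then t_{m+1} = 4t_m + 21 = 4·(5·4^m − 7) + 21 = 20·4^m − 28 + 21 = 5·4^{m+1} − 7.
Hence t_k = 5·4^k − 7 for every k ≥ 1, by induction.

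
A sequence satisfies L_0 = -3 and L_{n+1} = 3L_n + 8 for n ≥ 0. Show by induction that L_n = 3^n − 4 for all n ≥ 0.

Base case: L_0 = -3, and 3^0 − 4 = 1 − 4 = -3.
Assume L_k = 3^k − 4 for some k ≥ 0.
Then L_{k+1} = 3L_k + 8 = 3·(3^k − 4) + 8 = 3^{k+1} − 12 + 8 = 3^{k+1} − 4.
So the formula holds for k+1, and by induction L_n = 3^n − 4 for all n ≥ 0.

L_n = 3^n − 4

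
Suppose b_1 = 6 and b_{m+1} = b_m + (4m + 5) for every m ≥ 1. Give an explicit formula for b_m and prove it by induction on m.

Claim: b_m = 2m^2 + 3m + 1.

Base case: b_1 = 6, and 2·1^2 + 3·1 + 1 = 6.
Assume b_j = 2j^2 + 3j + 1.
Then b_{j+1} = b_j + (4j + 5) = (2j^2 + 3j + 1) + (4j + 5) = 2j^2 + 7j + 6,
and 2·(j+1)^2 + 3·(j+1) + 1 = 2j^2 + 7j + 6.
Hence b_m = 2m^2 + 3m + 1 for every m ≥ 1, by induction.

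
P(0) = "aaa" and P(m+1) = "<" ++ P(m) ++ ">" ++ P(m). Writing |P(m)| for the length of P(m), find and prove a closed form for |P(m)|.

Claim: |P(m)| = 5·2^m − 2.

Base case: |P(0)| = 3, and 5·2^0 − 2 = 3.
Assume |P(r)| = 5·2^r − 2.
Then |P(r+1)| = 1 + |P(r)| + 1 + |P(r)| = 2|P(r)| + 2 = 2(5·2^r − 2) + 2 = 5·2^{r+1} − 4 + 2 = 5·2^{r+1} − 2.
By induction, |P(m)| = 5·2^m − 2 for all m ≥ 0.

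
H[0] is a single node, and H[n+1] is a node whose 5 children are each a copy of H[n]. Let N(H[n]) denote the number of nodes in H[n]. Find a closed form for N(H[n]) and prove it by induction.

Claim: N(H[n]) = (5^{n+1} − 1)/4.

Base case: N(H[0]) = 1, and (5^{0+1} − 1)/4 = 1.
Assume N(H[j]) = (5^{j+1} − 1)/4.
Then N(H[j+1]) = 1 + 5N(H[j]) = 1 + 5·(5^{j+1} − 1)/4 = 1 + (5^{j+2} − 5)/4 = (4 + 5^{j+2} − 5)/4 = (5^{j+2} − 1)/4.
This completes the inductive step, so N(H[n]) = (5^{n+1} − 1)/4 for all n ≥ 0.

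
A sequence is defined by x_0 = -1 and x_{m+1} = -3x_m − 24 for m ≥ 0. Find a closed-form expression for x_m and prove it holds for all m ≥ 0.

Claim: x_m = 5·(-3)^m − 6.

Base case: x_0 = -1, and 5·(-3)^0 − 6 = 5 − 6 = -1.
Assume x_j = 5·(-3)^j − 6 for some j ≥ 0.
Then x_{j+1} = -3x_j − 24 = -3·(5·(-3)^j − 6) − 24 = -15·(-3)^j + 18 − 24 = 5·(-3)^{j+1} − 6.
This completes the inductive step, so x_m = 5·(-3)^m − 6 for all m ≥ 0.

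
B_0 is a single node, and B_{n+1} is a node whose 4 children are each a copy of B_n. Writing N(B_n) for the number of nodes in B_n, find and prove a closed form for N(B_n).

Claim: N(B_n) = (4^{n+1} − 1)/3.

Base case: N(B_0) = 1, and (4^{0+1} − 1)/3 = 1.
Assume N(B_r) = (4^{r+1} − 1)/3.
Then N(B_{r+1}) = 1 + 4N(B_r) = 1 + 4·(4^{r+1} − 1)/3 = 1 + (4^{r+2} − 4)/3 = (3 + 4^{r+2} − 4)/3 = (4^{r+2} − 1)/3.
Hence N(B_n) = (4^{n+1} − 1)/3 for every n ≥ 0, by induction.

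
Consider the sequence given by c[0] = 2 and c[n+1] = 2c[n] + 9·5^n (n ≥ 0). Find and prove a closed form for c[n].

Claim: c[n] = -2^n + 3·5^n.

Base case: c[0] = 2, and -2^0 + 3·5^0 = -1 + 3 = 2.
Assume c[j] = -2^j + 3·5^j for some j ≥ 0.
Then c[j+1] = 2c[j] + 9·5^j = 2·(-2^j + 3·5^j) + 9·5^j = -2^{j+1} + 6·5^j + 9·5^j = -2^{j+1} + 15·5^j = -2^{j+1} + 3·5^{j+1}.
So the formula holds for j+1, and by induction c[n] = -2^n + 3·5^n for all n ≥ 0.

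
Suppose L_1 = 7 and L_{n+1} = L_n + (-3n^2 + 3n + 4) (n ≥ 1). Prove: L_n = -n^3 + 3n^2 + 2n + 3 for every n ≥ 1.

Base case: L_1 = 7, and -1^3 + 3·1^2 + 2·1 + 3 = 7.
Assume L_m = -m^3 + 3m^2 + 2m + 3.
Then L_{m+1} = L_m + (-3m^2 + 3m + 4) = (-m^3 + 3m^2 + 2m + 3) + (-3m^2 + 3m + 4) = -m^3 + 5m + 7,
and -(m+1)^3 + 3·(m+1)^2 + 2·(m+1) + 3 = -m^3 + 5m + 7.
Hence L_n = -n^3 + 3n^2 + 2n + 3 for every n ≥ 1, by induction.

L_n = -n^3 + 3n^2 + 2n + 3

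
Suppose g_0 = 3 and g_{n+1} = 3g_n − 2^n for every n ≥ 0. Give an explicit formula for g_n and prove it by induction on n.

Claim: g_n = 2·3^n + 2^n.

Base case: g_0 = 3, and 2·3^0 + 2^0 = 2 + 1 = 3.
Assume g_m = 2·3^m + 2^m for some m ≥ 0.
Then g_{m+1} = 3g_m − 2^m = 3·(2·3^m + 2^m) − 2^m = 2·3^{m+1} + 3·2^m − 2^m = 2·3^{m+1} + 2·2^m = 2·3^{m+1} + 2^{m+1}.
By induction, g_n = 2·3^n + 2^n for all n ≥ 0.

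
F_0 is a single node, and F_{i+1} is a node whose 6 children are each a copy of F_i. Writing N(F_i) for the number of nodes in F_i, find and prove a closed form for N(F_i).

Claim: N(F_i) = (6^{i+1} − 1)/5.

Base case: N(F_0) = 1, and (6^{0+1} − 1)/5 = 1.
Assume N(F_j) = (6^{j+1} − 1)/5.
Then N(F_{j+1}) = 1 + 6N(F_j) = 1 + 6·(6^{j+1} − 1)/5 = 1 + (6^{j+2} − 6)/5 = (5 + 6^{j+2} − 6)/5 = (6^{j+2} − 1)/5.
By induction, N(F_i) = (6^{i+1} − 1)/5 for all i ≥ 0.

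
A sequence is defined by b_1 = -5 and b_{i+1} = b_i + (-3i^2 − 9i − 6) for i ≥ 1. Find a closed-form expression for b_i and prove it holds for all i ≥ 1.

Claim: b_i = -i^3 − 3i^2 − 2i + 1.

Base case: b_1 = -5, and -1^3 − 3·1^2 − 2·1 + 1 = -5.
Assume b_r = -r^3 − 3r^2 − 2r + 1.
Then b_{r+1} = b_r + (-3r^2 − 9r − 6) = (-r^3 − 3r^2 − 2r + 1) + (-3r^2 − 9r − 6) = -r^3 − 6r^2 − 11r − 5,
and -(r+1)^3 − 3·(r+1)^2 − 2·(r+1) + 1 = -r^3 − 6r^2 − 11r − 5.
Hence b_i = -i^3 − 3i^2 − 2i + 1 for every i ≥ 1, by induction.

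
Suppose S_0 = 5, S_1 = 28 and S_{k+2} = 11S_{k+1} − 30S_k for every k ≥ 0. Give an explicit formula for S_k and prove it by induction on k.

Claim: S_k = 3·6^k + 2·5^k.

Base cases: S_0 = 5 and 3·6^0 + 2·5^0 = 5; S_1 = 28 and 3·6^1 + 2·5^1 = 28.
Assume S_i = 3·6^i + 2·5^i for all 0 ≤ i ≤ j, where j ≥ 1.
Then S_{j+1} = 11S_j − 30S_{j−1} = 11·(3·6^j + 2·5^j) − 30·(3·6^{j−1} + 2·5^{j−1}) = 3·(11·6 − 30)6^{j−1} + 2·(11·5 − 30)5^{j−1} = 108·6^{j−1} + 50·5^{j−1} = 3·6^{j+1} + 2·5^{j+1}.
By strong induction, S_k = 3·6^k + 2·5^k for all k ≥ 0.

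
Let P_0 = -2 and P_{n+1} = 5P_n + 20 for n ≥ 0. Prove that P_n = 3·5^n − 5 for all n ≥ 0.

Base case: P_0 = -2, and 3·5^0 − 5 = 3 − 5 = -2.
Assume P_j = 3·5^j − 5 for some j ≥ 0.
Then P_{j+1} = 5P_j + 20 = 5·(3·5^j − 5) + 20 = 15·5^j − 25 + 20 = 3·5^{j+1} − 5.
So the formula holds for j+1, and by induction P_n = 3·5^n − 5 for all n ≥ 0.

P_n = 3·5^n − 5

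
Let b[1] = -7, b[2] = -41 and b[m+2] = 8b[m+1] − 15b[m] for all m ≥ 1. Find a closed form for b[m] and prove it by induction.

Claim: b[m] = 3^m − 2·5^m.

Base cases: b[1] = -7 and 3^1 − 2·5^1 = -7; b[2] = -41 and 3^2 − 2·5^2 = -41.
Assume b[j] = 3^j − 2·5^j for all 1 ≤ j ≤ k, where k ≥ 2.
Then b[k+1] = 8b[k] − 15b[k−1] = 8·(3^k − 2·5^k) − 15·(3^{k−1} − 2·5^{k−1}) = (8·3 − 15)3^{k−1} − 2·(8·5 − 15)5^{k−1} = 9·3^{k−1} − 50·5^{k−1} = 3^{k+1} − 2·5^{k+1}.
So the formula holds for k+1, and by strong induction b[m] = 3^m − 2·5^m for all m ≥ 1.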